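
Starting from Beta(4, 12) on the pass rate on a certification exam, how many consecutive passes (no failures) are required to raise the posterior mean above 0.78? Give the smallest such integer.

k = 39

After k passes and 0 failures the posterior is Beta(4+k, 12), with mean (4+k)/(4+12+k).
Set (4+k)/(16+k) > 0.78 and solve: k > (0.78·16 − 4)/(1 − 0.78) = 38.545.
The smallest integer exceeding 38.545 is 39, and checking k=39: (43)/(55) = 0.7818 > 0.78.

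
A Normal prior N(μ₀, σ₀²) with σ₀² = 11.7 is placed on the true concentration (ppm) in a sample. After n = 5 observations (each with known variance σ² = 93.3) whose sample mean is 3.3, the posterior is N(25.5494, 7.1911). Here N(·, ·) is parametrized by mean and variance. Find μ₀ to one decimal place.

The posterior mean is a precision-weighted average: μ_n = (τ₀μ₀ + τ_data·x̄)/(τ₀+τ_data), with τ₀=1/σ₀² and τ_data=n/σ².
Here τ₀ = 1/11.7 = 0.085470 and τ_data = 5/93.3 = 0.053591, so τ_n = 0.139061.
Rearranging for μ₀: μ₀ = (μ_n·τ_n − τ_data·x̄)/τ₀ = (25.5494·0.139061 − 0.053591·3.3) / 0.085470 = 3.376075/0.085470 ≈ 39.5.

μ₀ = 39.5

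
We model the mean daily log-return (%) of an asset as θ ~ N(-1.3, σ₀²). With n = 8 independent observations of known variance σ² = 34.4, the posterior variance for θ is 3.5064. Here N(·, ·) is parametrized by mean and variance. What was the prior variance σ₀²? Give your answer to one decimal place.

σ₀² = 19.0

For the Normal–Normal model with known σ², precisions add: τ_n = τ₀ + n/σ².
So 1/σ₀² = 1/3.5064 − 8/34.4 = 0.285193 − 0.232558 = 0.052635.
Hence σ₀² = 1/0.052635 ≈ 19.0.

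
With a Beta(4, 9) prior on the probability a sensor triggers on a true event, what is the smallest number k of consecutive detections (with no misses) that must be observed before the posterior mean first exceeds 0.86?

k = 52

After k detections and 0 misses the posterior is Beta(4+k, 9), with mean (4+k)/(4+9+k).
Set (4+k)/(13+k) > 0.86 and solve: k > (0.86·13 − 4)/(1 − 0.86) = 51.286.
The smallest integer exceeding 51.286 is 52, and checking k=52: (56)/(65) = 0.8615 > 0.86.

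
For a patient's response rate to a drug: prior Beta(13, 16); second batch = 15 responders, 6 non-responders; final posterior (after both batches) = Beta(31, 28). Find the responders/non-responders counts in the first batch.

Sequential conjugate updates are equivalent to a single update on the pooled data, so total successes = posterior α − prior α and total failures = posterior β − prior β.
Total across both batches: 31−13=18 responders, 28−16=12 non-responders.
Subtract the second batch: 18−15=3 responders and 12−6=6 non-responders.

3 responders and 6 non-responders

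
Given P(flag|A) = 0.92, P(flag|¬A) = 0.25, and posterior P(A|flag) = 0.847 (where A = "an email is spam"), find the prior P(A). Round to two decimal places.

P(A) = 0.60

Bayes' rule in odds form gives O(A|E) = O(A)·[P(E|A)/P(E|¬A)], hence O(A) = O(A|E)/LR.
Posterior odds = 0.847/(1−0.847) = 5.5359. LR = 0.92/0.25 = 3.6800.
Prior odds = 5.5359/3.6800 = 1.5043, so P(A) = 1.5043/(1+1.5043) ≈ 0.60.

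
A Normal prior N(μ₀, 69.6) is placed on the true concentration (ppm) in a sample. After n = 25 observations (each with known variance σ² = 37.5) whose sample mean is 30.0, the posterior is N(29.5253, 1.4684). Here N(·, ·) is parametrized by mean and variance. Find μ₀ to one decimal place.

With known observation variance, the Normal–Normal posterior has precision τ_n = τ₀ + n/σ² and mean μ_n = (τ₀μ₀ + (n/σ²)x̄)/τ_n.
Here τ₀ = 1/69.6 = 0.014368 and τ_data = 25/37.5 = 0.666667, so τ_n = 0.681035.
Rearranging for μ₀: μ₀ = (μ_n·τ_n − τ_data·x̄)/τ₀ = (29.5253·0.681035 − 0.666667·30.0) / 0.014368 = 0.107753/0.014368 ≈ 7.5.

μ₀ = 7.5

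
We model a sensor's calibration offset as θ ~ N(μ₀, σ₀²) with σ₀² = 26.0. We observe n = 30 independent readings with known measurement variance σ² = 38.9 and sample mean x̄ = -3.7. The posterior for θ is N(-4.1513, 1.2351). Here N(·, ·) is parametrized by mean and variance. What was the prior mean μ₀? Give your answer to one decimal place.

μ₀ = -13.2

The posterior mean is a precision-weighted average: μ_n = (τ₀μ₀ + τ_data·x̄)/(τ₀+τ_data), with τ₀=1/σ₀² and τ_data=n/σ².
Here τ₀ = 1/26.0 = 0.038462 and τ_data = 30/38.9 = 0.771208, so τ_n = 0.809670.
Rearranging for μ₀: μ₀ = (μ_n·τ_n − τ_data·x̄)/τ₀ = (-4.1513·0.809670 − 0.771208·-3.7) / 0.038462 = -0.507713/0.038462 ≈ -13.2.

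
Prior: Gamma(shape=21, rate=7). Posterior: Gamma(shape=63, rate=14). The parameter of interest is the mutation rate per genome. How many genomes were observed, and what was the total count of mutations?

n = 7 genomes with total 42 mutations

Gamma–Poisson conjugacy: posterior shape = α + Σxᵢ, posterior rate = β + n.
Matching: Σxᵢ = 63 − 21 = 42 and n = 14 − 7 = 7.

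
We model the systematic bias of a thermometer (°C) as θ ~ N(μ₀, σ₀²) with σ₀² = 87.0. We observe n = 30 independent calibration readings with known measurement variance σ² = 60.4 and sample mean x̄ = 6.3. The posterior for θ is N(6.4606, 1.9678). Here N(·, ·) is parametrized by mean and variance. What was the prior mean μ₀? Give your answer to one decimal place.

μ₀ = 13.4

With known observation variance, the Normal–Normal posterior has precision τ_n = τ₀ + n/σ² and mean μ_n = (τ₀μ₀ + (n/σ²)x̄)/τ_n.
Here τ₀ = 1/87.0 = 0.011494 and τ_data = 30/60.4 = 0.496689, so τ_n = 0.508183.
Rearranging for μ₀: μ₀ = (μ_n·τ_n − τ_data·x̄)/τ₀ = (6.4606·0.508183 − 0.496689·6.3) / 0.011494 = 0.154026/0.011494 ≈ 13.4.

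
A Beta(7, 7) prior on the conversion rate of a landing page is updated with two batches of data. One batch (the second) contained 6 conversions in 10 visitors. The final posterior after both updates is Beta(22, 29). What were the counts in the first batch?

Because Beta–binomial updating is additive in the counts, the combined data contributed (α_post−α_prior, β_post−β_prior) successes and failures.
Total across both batches: 22−7=15 conversions, 29−7=22 bounces.
Subtract the second batch: 15−6=9 conversions and 22−4=18 bounces.

9 conversions and 18 bounces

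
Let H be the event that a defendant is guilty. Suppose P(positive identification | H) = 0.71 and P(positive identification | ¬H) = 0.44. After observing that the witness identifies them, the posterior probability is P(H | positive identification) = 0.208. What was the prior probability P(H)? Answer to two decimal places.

In odds form, posterior odds = prior odds × likelihood ratio, so prior odds = posterior odds ÷ LR.
Posterior odds = 0.208/(1−0.208) = 0.2626. LR = 0.71/0.44 = 1.6136.
Prior odds = 0.2626/1.6136 = 0.1627, so P(H) = 0.1627/(1+0.1627) ≈ 0.14.

P(H) = 0.14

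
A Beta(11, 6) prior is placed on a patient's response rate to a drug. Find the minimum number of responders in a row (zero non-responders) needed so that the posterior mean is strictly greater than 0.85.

After k responders and 0 non-responders the posterior is Beta(11+k, 6), with mean (11+k)/(11+6+k).
Set (11+k)/(17+k) > 0.85 and solve: k > (0.85·17 − 11)/(1 − 0.85) = 23.000.
The smallest integer exceeding 23.000 is 24, and checking k=24: (35)/(41) = 0.8537 > 0.85.

k = 24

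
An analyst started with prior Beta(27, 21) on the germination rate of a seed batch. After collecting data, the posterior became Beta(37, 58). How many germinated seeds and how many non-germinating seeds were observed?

10 germinated seeds and 37 non-germinating seeds

Beta is conjugate to the binomial likelihood: posterior = Beta(α+s, β+f).
Match parameters: s=37−27=10, f=58−21=37.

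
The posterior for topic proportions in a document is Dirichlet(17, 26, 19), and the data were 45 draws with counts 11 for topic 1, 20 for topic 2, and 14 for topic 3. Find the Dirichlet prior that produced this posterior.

For a Dirichlet(α) prior with multinomial counts c, the posterior is Dirichlet(α + c) componentwise.
Subtract each count from the matching posterior parameter: 17−11=6, 26−20=6, 19−14=5.

Dirichlet(6, 6, 5)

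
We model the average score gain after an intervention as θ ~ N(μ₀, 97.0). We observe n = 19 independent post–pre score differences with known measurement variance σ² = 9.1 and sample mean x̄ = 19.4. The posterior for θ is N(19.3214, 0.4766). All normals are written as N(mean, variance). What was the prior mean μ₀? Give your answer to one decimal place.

μ₀ = 3.4

The posterior mean is a precision-weighted average: μ_n = (τ₀μ₀ + τ_data·x̄)/(τ₀+τ_data), with τ₀=1/σ₀² and τ_data=n/σ².
Here τ₀ = 1/97.0 = 0.010309 and τ_data = 19/9.1 = 2.087912, so τ_n = 2.098221.
Rearranging for μ₀: μ₀ = (μ_n·τ_n − τ_data·x̄)/τ₀ = (19.3214·2.098221 − 2.087912·19.4) / 0.010309 = 0.035074/0.010309 ≈ 3.4.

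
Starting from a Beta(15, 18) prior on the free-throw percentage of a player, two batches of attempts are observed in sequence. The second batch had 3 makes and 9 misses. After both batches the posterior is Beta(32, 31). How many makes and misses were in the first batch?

14 makes and 4 misses

Sequential conjugate updates are equivalent to a single update on the pooled data, so total successes = posterior α − prior α and total failures = posterior β − prior β.
Total across both batches: 32−15=17 makes, 31−18=13 misses.
Subtract the second batch: 17−3=14 makes and 13−9=4 misses.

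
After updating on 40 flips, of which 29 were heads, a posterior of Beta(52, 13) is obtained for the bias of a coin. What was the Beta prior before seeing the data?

Beta(23, 2)

Beta is conjugate to the binomial likelihood: posterior = Beta(a+s, b+f).
So a = 52 − 29 = 23 and b = 13 − 11 = 2.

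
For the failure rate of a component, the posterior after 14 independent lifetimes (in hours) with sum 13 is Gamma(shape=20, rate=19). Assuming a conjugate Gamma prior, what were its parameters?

For an exponential likelihood with a Gamma(α, β) prior on the rate, n observations with total T give posterior Gamma(α+n, β+T).
So α = 20 − 14 = 6 and β = 19 − 13 = 6.

Gamma(shape=6, rate=6)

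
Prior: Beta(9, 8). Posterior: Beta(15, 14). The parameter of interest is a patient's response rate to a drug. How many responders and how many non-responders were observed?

6 responders and 6 non-responders

Under Beta–binomial conjugacy the posterior parameters are (α+s, β+f).
Match parameters: s=15−9=6, f=14−8=6.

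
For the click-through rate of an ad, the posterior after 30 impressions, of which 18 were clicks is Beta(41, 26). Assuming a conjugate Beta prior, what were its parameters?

Beta(23, 14)

A Beta(a, b) prior with s successes and f failures in binomial data gives a Beta(a+s, b+f) posterior.
Subtract the data counts: 41−18=23, 26−12=14.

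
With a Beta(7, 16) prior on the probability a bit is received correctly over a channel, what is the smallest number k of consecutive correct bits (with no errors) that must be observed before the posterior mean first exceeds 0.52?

k = 11

After k correct bits and 0 errors the posterior is Beta(7+k, 16), with mean (7+k)/(7+16+k).
Set (7+k)/(23+k) > 0.52 and solve: k > (0.52·23 − 7)/(1 − 0.52) = 10.333.
The smallest integer exceeding 10.333 is 11, and checking k=11: (18)/(34) = 0.5294 > 0.52.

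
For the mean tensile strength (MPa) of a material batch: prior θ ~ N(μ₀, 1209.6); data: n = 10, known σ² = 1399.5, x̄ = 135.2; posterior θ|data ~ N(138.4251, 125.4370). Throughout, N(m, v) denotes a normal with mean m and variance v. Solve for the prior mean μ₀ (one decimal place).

μ₀ = 166.3

The posterior mean is a precision-weighted average: μ_n = (τ₀μ₀ + τ_data·x̄)/(τ₀+τ_data), with τ₀=1/σ₀² and τ_data=n/σ².
Here τ₀ = 1/1209.6 = 0.000827 and τ_data = 10/1399.5 = 0.007145, so τ_n = 0.007972.
Rearranging for μ₀: μ₀ = (μ_n·τ_n − τ_data·x̄)/τ₀ = (138.4251·0.007972 − 0.007145·135.2) / 0.000827 = 0.137521/0.000827 ≈ 166.3.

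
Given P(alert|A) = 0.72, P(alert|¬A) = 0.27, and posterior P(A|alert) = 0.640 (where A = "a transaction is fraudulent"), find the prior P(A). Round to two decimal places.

P(A) = 0.40

In odds form, posterior odds = prior odds × likelihood ratio, so prior odds = posterior odds ÷ LR.
Posterior odds = 0.640/(1−0.640) = 1.7778. LR = 0.72/0.27 = 2.6667.
Prior odds = 1.7778/2.6667 = 0.6667, so P(A) = 0.6667/(1+0.6667) ≈ 0.40.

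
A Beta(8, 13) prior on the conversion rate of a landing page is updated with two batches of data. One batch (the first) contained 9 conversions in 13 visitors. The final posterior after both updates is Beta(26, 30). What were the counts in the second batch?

9 conversions and 13 bounces

Because Beta–binomial updating is additive in the counts, the combined data contributed (α_post−α_prior, β_post−β_prior) successes and failures.
Total across both batches: 26−8=18 conversions, 30−13=17 bounces.
Subtract the first batch: 18−9=9 conversions and 17−4=13 bounces.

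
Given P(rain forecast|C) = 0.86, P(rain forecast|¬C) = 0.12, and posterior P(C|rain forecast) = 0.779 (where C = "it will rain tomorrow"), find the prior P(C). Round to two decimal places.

Bayes' rule in odds form gives O(C|E) = O(C)·[P(E|C)/P(E|¬C)], hence O(C) = O(C|E)/LR.
Posterior odds = 0.779/(1−0.779) = 3.5249. LR = 0.86/0.12 = 7.1667.
Prior odds = 3.5249/7.1667 = 0.4918, so P(C) = 0.4918/(1+0.4918) ≈ 0.33.

P(C) = 0.33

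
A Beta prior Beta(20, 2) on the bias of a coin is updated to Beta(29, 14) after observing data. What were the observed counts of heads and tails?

Under Beta–binomial conjugacy the posterior parameters are (a+s, b+f).
So s = 29 − 20 = 9 and f = 14 − 2 = 12.

9 heads and 12 tails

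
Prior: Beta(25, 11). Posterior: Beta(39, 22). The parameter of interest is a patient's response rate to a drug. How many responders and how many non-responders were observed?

14 responders and 11 non-responders

Under Beta–binomial conjugacy the posterior parameters are (a+s, b+f).
So s = 39 − 25 = 14 and f = 22 − 11 = 11.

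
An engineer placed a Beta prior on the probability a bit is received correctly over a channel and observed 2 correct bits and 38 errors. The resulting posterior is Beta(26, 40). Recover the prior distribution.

Beta(24, 2)

Beta is conjugate to the binomial likelihood: posterior = Beta(a+s, b+f).
So a = 26 − 2 = 24 and b = 40 − 38 = 2.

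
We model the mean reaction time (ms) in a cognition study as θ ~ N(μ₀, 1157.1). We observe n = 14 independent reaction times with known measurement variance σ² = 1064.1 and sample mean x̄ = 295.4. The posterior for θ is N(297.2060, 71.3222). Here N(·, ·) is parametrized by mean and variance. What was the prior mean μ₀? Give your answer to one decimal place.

With known observation variance, the Normal–Normal posterior has precision τ_n = τ₀ + n/σ² and mean μ_n = (τ₀μ₀ + (n/σ²)x̄)/τ_n.
Here τ₀ = 1/1157.1 = 0.000864 and τ_data = 14/1064.1 = 0.013157, so τ_n = 0.014021.
Rearranging for μ₀: μ₀ = (μ_n·τ_n − τ_data·x̄)/τ₀ = (297.2060·0.014021 − 0.013157·295.4) / 0.000864 = 0.280548/0.000864 ≈ 324.7.

μ₀ = 324.7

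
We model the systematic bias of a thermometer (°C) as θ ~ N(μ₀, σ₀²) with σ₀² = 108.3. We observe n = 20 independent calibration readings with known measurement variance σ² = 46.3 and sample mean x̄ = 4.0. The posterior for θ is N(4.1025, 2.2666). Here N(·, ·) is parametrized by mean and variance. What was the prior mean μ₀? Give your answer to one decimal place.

The posterior mean is a precision-weighted average: μ_n = (τ₀μ₀ + τ_data·x̄)/(τ₀+τ_data), with τ₀=1/σ₀² and τ_data=n/σ².
Here τ₀ = 1/108.3 = 0.009234 and τ_data = 20/46.3 = 0.431965, so τ_n = 0.441199.
Rearranging for μ₀: μ₀ = (μ_n·τ_n − τ_data·x̄)/τ₀ = (4.1025·0.441199 − 0.431965·4.0) / 0.009234 = 0.082159/0.009234 ≈ 8.9.

μ₀ = 8.9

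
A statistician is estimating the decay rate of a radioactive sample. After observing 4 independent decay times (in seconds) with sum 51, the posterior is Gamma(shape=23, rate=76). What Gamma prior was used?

Gamma(shape=19, rate=25)

Gamma–exponential conjugacy: posterior shape = α + n, posterior rate = β + Σtᵢ.
So α = 23 − 4 = 19 and β = 76 − 51 = 25.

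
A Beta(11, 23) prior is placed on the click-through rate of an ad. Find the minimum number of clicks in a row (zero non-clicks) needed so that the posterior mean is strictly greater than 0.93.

k = 295

After k clicks and 0 non-clicks the posterior is Beta(11+k, 23), with mean (11+k)/(11+23+k).
Set (11+k)/(34+k) > 0.93 and solve: k > (0.93·34 − 11)/(1 − 0.93) = 294.571.
The smallest integer exceeding 294.571 is 295.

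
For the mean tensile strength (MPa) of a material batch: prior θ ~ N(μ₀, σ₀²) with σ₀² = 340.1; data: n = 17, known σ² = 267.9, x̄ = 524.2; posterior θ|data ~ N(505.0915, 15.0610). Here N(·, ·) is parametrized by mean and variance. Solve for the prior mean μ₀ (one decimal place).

The posterior mean is a precision-weighted average: μ_n = (τ₀μ₀ + τ_data·x̄)/(τ₀+τ_data), with τ₀=1/σ₀² and τ_data=n/σ².
Here τ₀ = 1/340.1 = 0.002940 and τ_data = 17/267.9 = 0.063457, so τ_n = 0.066397.
Rearranging for μ₀: μ₀ = (μ_n·τ_n − τ_data·x̄)/τ₀ = (505.0915·0.066397 − 0.063457·524.2) / 0.002940 = 0.272401/0.002940 ≈ 92.7.

μ₀ = 92.7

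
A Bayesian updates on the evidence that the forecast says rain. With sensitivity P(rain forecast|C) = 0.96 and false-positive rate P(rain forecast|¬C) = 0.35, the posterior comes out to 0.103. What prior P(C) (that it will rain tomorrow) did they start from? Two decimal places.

P(C) = 0.04

Bayes' rule in odds form gives O(C|E) = O(C)·[P(E|C)/P(E|¬C)], hence O(C) = O(C|E)/LR.
Posterior odds = 0.103/(1−0.103) = 0.1148. LR = 0.96/0.35 = 2.7429.
Prior odds = 0.1148/2.7429 = 0.0419, so P(C) = 0.0419/(1+0.0419) ≈ 0.04.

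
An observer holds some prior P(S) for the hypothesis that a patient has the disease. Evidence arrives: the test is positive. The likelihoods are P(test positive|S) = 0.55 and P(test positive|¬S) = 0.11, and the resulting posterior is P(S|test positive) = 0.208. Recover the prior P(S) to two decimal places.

P(S) = 0.05

Bayes' rule in odds form gives O(S|E) = O(S)·[P(E|S)/P(E|¬S)], hence O(S) = O(S|E)/LR.
Posterior odds = 0.208/(1−0.208) = 0.2626. LR = 0.55/0.11 = 5.0000.
Prior odds = 0.2626/5.0000 = 0.0525, so P(S) = 0.0525/(1+0.0525) ≈ 0.05.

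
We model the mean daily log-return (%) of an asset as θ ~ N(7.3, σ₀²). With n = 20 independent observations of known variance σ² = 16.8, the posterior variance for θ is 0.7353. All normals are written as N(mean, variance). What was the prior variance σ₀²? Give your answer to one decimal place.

Posterior precision equals prior precision plus data precision: 1/σ_n² = 1/σ₀² + n/σ².
So 1/σ₀² = 1/0.7353 − 20/16.8 = 1.359989 − 1.190476 = 0.169513.
Hence σ₀² = 1/0.169513 ≈ 5.9.

σ₀² = 5.9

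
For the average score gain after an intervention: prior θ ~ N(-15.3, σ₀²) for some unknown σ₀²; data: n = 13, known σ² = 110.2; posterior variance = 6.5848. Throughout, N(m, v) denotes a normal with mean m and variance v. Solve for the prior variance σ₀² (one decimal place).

σ₀² = 29.5

For the Normal–Normal model with known σ², precisions add: τ_n = τ₀ + n/σ².
So 1/σ₀² = 1/6.5848 − 13/110.2 = 0.151865 − 0.117967 = 0.033898.
Hence σ₀² = 1/0.033898 ≈ 29.5.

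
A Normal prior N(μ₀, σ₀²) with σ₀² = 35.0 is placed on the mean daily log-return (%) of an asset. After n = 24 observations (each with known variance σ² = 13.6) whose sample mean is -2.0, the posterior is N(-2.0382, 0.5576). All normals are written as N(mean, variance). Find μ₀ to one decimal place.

μ₀ = -4.4

The posterior mean is a precision-weighted average: μ_n = (τ₀μ₀ + τ_data·x̄)/(τ₀+τ_data), with τ₀=1/σ₀² and τ_data=n/σ².
Here τ₀ = 1/35.0 = 0.028571 and τ_data = 24/13.6 = 1.764706, so τ_n = 1.793277.
Rearranging for μ₀: μ₀ = (μ_n·τ_n − τ_data·x̄)/τ₀ = (-2.0382·1.793277 − 1.764706·-2.0) / 0.028571 = -0.125645/0.028571 ≈ -4.4.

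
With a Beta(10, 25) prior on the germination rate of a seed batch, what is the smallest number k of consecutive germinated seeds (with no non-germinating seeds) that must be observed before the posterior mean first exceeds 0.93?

After k germinated seeds and 0 non-germinating seeds the posterior is Beta(10+k, 25), with mean (10+k)/(10+25+k).
Set (10+k)/(35+k) > 0.93 and solve: k > (0.93·35 − 10)/(1 − 0.93) = 322.143.
The smallest integer exceeding 322.143 is 323, and checking k=323: (333)/(358) = 0.9302 > 0.93.

k = 323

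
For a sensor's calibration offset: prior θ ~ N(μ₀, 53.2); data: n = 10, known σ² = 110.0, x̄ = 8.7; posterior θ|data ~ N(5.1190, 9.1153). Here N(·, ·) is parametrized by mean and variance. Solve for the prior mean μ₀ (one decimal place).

μ₀ = -12.2

With known observation variance, the Normal–Normal posterior has precision τ_n = τ₀ + n/σ² and mean μ_n = (τ₀μ₀ + (n/σ²)x̄)/τ_n.
Here τ₀ = 1/53.2 = 0.018797 and τ_data = 10/110.0 = 0.090909, so τ_n = 0.109706.
Rearranging for μ₀: μ₀ = (μ_n·τ_n − τ_data·x̄)/τ₀ = (5.1190·0.109706 − 0.090909·8.7) / 0.018797 = -0.229323/0.018797 ≈ -12.2.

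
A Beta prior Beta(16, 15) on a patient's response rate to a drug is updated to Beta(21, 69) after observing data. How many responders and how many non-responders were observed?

5 responders and 54 non-responders

Beta is conjugate to the binomial likelihood: posterior = Beta(a+s, b+f).
So s = 21 − 16 = 5 and f = 69 − 15 = 54.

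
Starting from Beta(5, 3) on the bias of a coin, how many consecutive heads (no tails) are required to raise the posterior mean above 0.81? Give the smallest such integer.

k = 8

After k heads and 0 tails the posterior is Beta(5+k, 3), with mean (5+k)/(5+3+k).
Set (5+k)/(8+k) > 0.81 and solve: k > (0.81·8 − 5)/(1 − 0.81) = 7.789.
The smallest integer exceeding 7.789 is 8.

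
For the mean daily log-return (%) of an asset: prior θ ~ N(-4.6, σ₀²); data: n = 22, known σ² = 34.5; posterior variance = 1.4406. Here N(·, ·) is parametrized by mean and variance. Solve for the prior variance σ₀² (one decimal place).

Posterior precision equals prior precision plus data precision: 1/σ_n² = 1/σ₀² + n/σ².
So 1/σ₀² = 1/1.4406 − 22/34.5 = 0.694155 − 0.637681 = 0.056474.
Hence σ₀² = 1/0.056474 ≈ 17.7.

σ₀² = 17.7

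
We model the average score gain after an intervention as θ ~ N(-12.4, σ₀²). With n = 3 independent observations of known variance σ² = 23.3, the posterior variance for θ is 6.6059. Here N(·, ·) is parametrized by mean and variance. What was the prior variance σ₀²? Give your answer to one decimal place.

σ₀² = 44.2

For the Normal–Normal model with known σ², precisions add: τ_n = τ₀ + n/σ².
So 1/σ₀² = 1/6.6059 − 3/23.3 = 0.151380 − 0.128755 = 0.022625.
Hence σ₀² = 1/0.022625 ≈ 44.2.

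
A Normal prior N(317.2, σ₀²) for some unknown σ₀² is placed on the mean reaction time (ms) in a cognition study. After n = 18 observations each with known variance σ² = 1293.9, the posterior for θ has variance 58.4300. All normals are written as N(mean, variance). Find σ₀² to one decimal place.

σ₀² = 312.2

For the Normal–Normal model with known σ², precisions add: τ_n = τ₀ + n/σ².
So 1/σ₀² = 1/58.4300 − 18/1293.9 = 0.017114 − 0.013911 = 0.003203.
Hence σ₀² = 1/0.003203 ≈ 312.2.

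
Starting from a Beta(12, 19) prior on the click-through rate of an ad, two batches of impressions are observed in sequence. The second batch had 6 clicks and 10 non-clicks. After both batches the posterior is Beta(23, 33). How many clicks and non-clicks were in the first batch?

5 clicks and 4 non-clicks

Sequential conjugate updates are equivalent to a single update on the pooled data, so total successes = posterior α − prior α and total failures = posterior β − prior β.
Total across both batches: 23−12=11 clicks, 33−19=14 non-clicks.
Subtract the second batch: 11−6=5 clicks and 14−10=4 non-clicks.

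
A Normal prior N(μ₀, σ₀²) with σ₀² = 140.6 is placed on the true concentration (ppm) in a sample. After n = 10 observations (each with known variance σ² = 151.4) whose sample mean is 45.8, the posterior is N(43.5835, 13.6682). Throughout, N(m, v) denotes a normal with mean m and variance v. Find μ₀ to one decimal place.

The posterior mean is a precision-weighted average: μ_n = (τ₀μ₀ + τ_data·x̄)/(τ₀+τ_data), with τ₀=1/σ₀² and τ_data=n/σ².
Here τ₀ = 1/140.6 = 0.007112 and τ_data = 10/151.4 = 0.066050, so τ_n = 0.073162.
Rearranging for μ₀: μ₀ = (μ_n·τ_n − τ_data·x̄)/τ₀ = (43.5835·0.073162 − 0.066050·45.8) / 0.007112 = 0.163566/0.007112 ≈ 23.0.

μ₀ = 23.0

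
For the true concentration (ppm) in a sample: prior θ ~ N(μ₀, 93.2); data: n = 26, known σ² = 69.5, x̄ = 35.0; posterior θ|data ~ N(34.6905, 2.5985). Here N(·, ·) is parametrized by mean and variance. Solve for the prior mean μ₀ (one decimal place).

The posterior mean is a precision-weighted average: μ_n = (τ₀μ₀ + τ_data·x̄)/(τ₀+τ_data), with τ₀=1/σ₀² and τ_data=n/σ².
Here τ₀ = 1/93.2 = 0.010730 and τ_data = 26/69.5 = 0.374101, so τ_n = 0.384831.
Rearranging for μ₀: μ₀ = (μ_n·τ_n − τ_data·x̄)/τ₀ = (34.6905·0.384831 − 0.374101·35.0) / 0.010730 = 0.256445/0.010730 ≈ 23.9.

μ₀ = 23.9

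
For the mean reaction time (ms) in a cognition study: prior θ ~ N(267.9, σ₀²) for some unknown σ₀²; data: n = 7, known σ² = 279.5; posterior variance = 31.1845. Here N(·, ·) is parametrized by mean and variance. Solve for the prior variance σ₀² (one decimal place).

σ₀² = 142.4

Posterior precision equals prior precision plus data precision: 1/σ_n² = 1/σ₀² + n/σ².
So 1/σ₀² = 1/31.1845 − 7/279.5 = 0.032067 − 0.025045 = 0.007022.
Hence σ₀² = 1/0.007022 ≈ 142.4.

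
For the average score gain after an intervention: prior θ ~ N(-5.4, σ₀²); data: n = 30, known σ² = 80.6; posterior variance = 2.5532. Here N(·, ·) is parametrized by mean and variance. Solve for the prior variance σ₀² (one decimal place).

σ₀² = 51.4

Posterior precision equals prior precision plus data precision: 1/σ_n² = 1/σ₀² + n/σ².
So 1/σ₀² = 1/2.5532 − 30/80.6 = 0.391665 − 0.372208 = 0.019457.
Hence σ₀² = 1/0.019457 ≈ 51.4.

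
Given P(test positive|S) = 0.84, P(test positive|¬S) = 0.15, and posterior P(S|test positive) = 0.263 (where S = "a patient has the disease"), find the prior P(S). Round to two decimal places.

P(S) = 0.06

In odds form, posterior odds = prior odds × likelihood ratio, so prior odds = posterior odds ÷ LR.
Posterior odds = 0.263/(1−0.263) = 0.3569. LR = 0.84/0.15 = 5.6000.
Prior odds = 0.3569/5.6000 = 0.0637, so P(S) = 0.0637/(1+0.0637) ≈ 0.06.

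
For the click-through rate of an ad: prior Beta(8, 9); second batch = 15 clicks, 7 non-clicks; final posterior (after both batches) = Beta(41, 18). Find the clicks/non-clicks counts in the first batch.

18 clicks and 2 non-clicks

Because Beta–binomial updating is additive in the counts, the combined data contributed (α_post−α_prior, β_post−β_prior) successes and failures.
Total across both batches: 41−8=33 clicks, 18−9=9 non-clicks.
Subtract the second batch: 33−15=18 clicks and 9−7=2 non-clicks.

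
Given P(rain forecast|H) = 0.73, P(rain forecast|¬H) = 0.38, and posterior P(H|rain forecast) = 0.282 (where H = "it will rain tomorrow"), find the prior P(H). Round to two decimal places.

Bayes' rule in odds form gives O(H|E) = O(H)·[P(E|H)/P(E|¬H)], hence O(H) = O(H|E)/LR.
Posterior odds = 0.282/(1−0.282) = 0.3928. LR = 0.73/0.38 = 1.9211.
Prior odds = 0.3928/1.9211 = 0.2045, so P(H) = 0.2045/(1+0.2045) ≈ 0.17.

P(H) = 0.17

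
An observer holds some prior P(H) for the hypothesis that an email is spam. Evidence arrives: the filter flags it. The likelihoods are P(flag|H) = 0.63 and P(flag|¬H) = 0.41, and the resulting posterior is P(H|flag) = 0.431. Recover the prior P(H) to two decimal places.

In odds form, posterior odds = prior odds × likelihood ratio, so prior odds = posterior odds ÷ LR.
Posterior odds = 0.431/(1−0.431) = 0.7575. LR = 0.63/0.41 = 1.5366.
Prior odds = 0.7575/1.5366 = 0.4930, so P(H) = 0.4930/(1+0.4930) ≈ 0.33.

P(H) = 0.33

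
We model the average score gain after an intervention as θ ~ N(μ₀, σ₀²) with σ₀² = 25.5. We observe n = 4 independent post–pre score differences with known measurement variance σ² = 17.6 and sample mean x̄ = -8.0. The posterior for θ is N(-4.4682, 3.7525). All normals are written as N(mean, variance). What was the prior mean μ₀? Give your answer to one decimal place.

μ₀ = 16.0

With known observation variance, the Normal–Normal posterior has precision τ_n = τ₀ + n/σ² and mean μ_n = (τ₀μ₀ + (n/σ²)x̄)/τ_n.
Here τ₀ = 1/25.5 = 0.039216 and τ_data = 4/17.6 = 0.227273, so τ_n = 0.266489.
Rearranging for μ₀: μ₀ = (μ_n·τ_n − τ_data·x̄)/τ₀ = (-4.4682·0.266489 − 0.227273·-8.0) / 0.039216 = 0.627458/0.039216 ≈ 16.0.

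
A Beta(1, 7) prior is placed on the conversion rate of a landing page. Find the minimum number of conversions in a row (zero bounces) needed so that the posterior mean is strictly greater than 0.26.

After k conversions and 0 bounces the posterior is Beta(1+k, 7), with mean (1+k)/(1+7+k).
Set (1+k)/(8+k) > 0.26 and solve: k > (0.26·8 − 1)/(1 − 0.26) = 1.459.
The smallest integer exceeding 1.459 is 2.

k = 2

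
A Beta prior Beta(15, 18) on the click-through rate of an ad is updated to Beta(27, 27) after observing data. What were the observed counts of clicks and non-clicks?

Beta is conjugate to the binomial likelihood: posterior = Beta(a+s, b+f).
So s = 27 − 15 = 12 and f = 27 − 18 = 9.

12 clicks and 9 non-clicks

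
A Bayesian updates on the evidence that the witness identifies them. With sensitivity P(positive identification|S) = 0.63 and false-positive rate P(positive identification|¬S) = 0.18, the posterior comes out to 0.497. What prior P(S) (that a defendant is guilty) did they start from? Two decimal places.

Bayes' rule in odds form gives O(S|E) = O(S)·[P(E|S)/P(E|¬S)], hence O(S) = O(S|E)/LR.
Posterior odds = 0.497/(1−0.497) = 0.9881. LR = 0.63/0.18 = 3.5000.
Prior odds = 0.9881/3.5000 = 0.2823, so P(S) = 0.2823/(1+0.2823) ≈ 0.22.

P(S) = 0.22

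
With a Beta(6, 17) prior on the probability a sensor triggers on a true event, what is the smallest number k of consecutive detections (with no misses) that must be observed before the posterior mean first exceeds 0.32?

After k detections and 0 misses the posterior is Beta(6+k, 17), with mean (6+k)/(6+17+k).
Set (6+k)/(23+k) > 0.32 and solve: k > (0.32·23 − 6)/(1 − 0.32) = 2.000.
The smallest integer exceeding 2.000 is 3.

k = 3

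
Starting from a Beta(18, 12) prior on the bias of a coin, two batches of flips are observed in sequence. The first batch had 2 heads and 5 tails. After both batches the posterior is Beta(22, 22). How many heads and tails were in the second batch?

2 heads and 5 tails

Sequential conjugate updates are equivalent to a single update on the pooled data, so total successes = posterior α − prior α and total failures = posterior β − prior β.
Total across both batches: 22−18=4 heads, 22−12=10 tails.
Subtract the first batch: 4−2=2 heads and 10−5=5 tails.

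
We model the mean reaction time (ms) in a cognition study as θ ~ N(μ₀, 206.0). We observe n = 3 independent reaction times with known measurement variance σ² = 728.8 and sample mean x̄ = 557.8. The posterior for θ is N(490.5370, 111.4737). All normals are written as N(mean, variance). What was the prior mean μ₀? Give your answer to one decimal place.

With known observation variance, the Normal–Normal posterior has precision τ_n = τ₀ + n/σ² and mean μ_n = (τ₀μ₀ + (n/σ²)x̄)/τ_n.
Here τ₀ = 1/206.0 = 0.004854 and τ_data = 3/728.8 = 0.004116, so τ_n = 0.008970.
Rearranging for μ₀: μ₀ = (μ_n·τ_n − τ_data·x̄)/τ₀ = (490.5370·0.008970 − 0.004116·557.8) / 0.004854 = 2.104212/0.004854 ≈ 433.5.

μ₀ = 433.5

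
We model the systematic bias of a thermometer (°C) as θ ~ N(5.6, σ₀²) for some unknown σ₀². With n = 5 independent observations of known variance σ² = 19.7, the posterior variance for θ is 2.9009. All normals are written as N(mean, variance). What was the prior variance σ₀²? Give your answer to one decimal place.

σ₀² = 11.0

For the Normal–Normal model with known σ², precisions add: τ_n = τ₀ + n/σ².
So 1/σ₀² = 1/2.9009 − 5/19.7 = 0.344721 − 0.253807 = 0.090914.
Hence σ₀² = 1/0.090914 ≈ 11.0.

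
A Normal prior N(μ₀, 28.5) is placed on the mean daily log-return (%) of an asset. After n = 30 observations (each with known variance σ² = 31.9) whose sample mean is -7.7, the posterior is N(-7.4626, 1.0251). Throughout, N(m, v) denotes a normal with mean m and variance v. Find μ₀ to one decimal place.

With known observation variance, the Normal–Normal posterior has precision τ_n = τ₀ + n/σ² and mean μ_n = (τ₀μ₀ + (n/σ²)x̄)/τ_n.
Here τ₀ = 1/28.5 = 0.035088 and τ_data = 30/31.9 = 0.940439, so τ_n = 0.975527.
Rearranging for μ₀: μ₀ = (μ_n·τ_n − τ_data·x̄)/τ₀ = (-7.4626·0.975527 − 0.940439·-7.7) / 0.035088 = -0.038587/0.035088 ≈ -1.1.

μ₀ = -1.1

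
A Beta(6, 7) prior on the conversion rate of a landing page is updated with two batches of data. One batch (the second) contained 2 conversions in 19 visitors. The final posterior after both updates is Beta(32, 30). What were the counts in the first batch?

24 conversions and 6 bounces

Because Beta–binomial updating is additive in the counts, the combined data contributed (α_post−α_prior, β_post−β_prior) successes and failures.
Total across both batches: 32−6=26 conversions, 30−7=23 bounces.
Subtract the second batch: 26−2=24 conversions and 23−17=6 bounces.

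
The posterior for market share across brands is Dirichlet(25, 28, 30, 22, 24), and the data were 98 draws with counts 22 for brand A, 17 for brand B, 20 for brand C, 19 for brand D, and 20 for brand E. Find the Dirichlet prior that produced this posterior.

For a Dirichlet(α) prior with multinomial counts c, the posterior is Dirichlet(α + c) componentwise.
Subtract each count from the matching posterior parameter: 25−22=3, 28−17=11, 30−20=10, 22−19=3, 24−20=4.

Dirichlet(3, 11, 10, 3, 4)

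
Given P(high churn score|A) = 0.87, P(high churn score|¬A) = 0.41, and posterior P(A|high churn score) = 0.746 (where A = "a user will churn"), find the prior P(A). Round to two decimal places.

In odds form, posterior odds = prior odds × likelihood ratio, so prior odds = posterior odds ÷ LR.
Posterior odds = 0.746/(1−0.746) = 2.9370. LR = 0.87/0.41 = 2.1220.
Prior odds = 2.9370/2.1220 = 1.3841, so P(A) = 1.3841/(1+1.3841) ≈ 0.58.

P(A) = 0.58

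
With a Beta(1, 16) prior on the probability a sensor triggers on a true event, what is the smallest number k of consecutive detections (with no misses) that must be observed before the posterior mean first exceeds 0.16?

k = 3

After k detections and 0 misses the posterior is Beta(1+k, 16), with mean (1+k)/(1+16+k).
Set (1+k)/(17+k) > 0.16 and solve: k > (0.16·17 − 1)/(1 − 0.16) = 2.048.
The smallest integer exceeding 2.048 is 3.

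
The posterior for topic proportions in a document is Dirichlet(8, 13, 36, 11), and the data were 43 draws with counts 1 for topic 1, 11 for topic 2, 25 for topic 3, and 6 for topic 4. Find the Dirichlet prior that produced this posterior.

For a Dirichlet(α) prior with multinomial counts c, the posterior is Dirichlet(α + c) componentwise.
Subtract each count from the matching posterior parameter: 8−1=7, 13−11=2, 36−25=11, 11−6=5.

Dirichlet(7, 2, 11, 5)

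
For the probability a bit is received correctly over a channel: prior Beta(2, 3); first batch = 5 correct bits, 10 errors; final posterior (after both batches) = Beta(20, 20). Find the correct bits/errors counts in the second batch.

Because Beta–binomial updating is additive in the counts, the combined data contributed (α_post−α_prior, β_post−β_prior) successes and failures.
Total across both batches: 20−2=18 correct bits, 20−3=17 errors.
Subtract the first batch: 18−5=13 correct bits and 17−10=7 errors.

13 correct bits and 7 errors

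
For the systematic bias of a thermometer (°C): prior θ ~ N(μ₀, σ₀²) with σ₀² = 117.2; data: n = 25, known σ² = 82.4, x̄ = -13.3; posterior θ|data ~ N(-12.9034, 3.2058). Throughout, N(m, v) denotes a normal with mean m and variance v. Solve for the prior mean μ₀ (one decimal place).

The posterior mean is a precision-weighted average: μ_n = (τ₀μ₀ + τ_data·x̄)/(τ₀+τ_data), with τ₀=1/σ₀² and τ_data=n/σ².
Here τ₀ = 1/117.2 = 0.008532 and τ_data = 25/82.4 = 0.303398, so τ_n = 0.311930.
Rearranging for μ₀: μ₀ = (μ_n·τ_n − τ_data·x̄)/τ₀ = (-12.9034·0.311930 − 0.303398·-13.3) / 0.008532 = 0.010236/0.008532 ≈ 1.2.

μ₀ = 1.2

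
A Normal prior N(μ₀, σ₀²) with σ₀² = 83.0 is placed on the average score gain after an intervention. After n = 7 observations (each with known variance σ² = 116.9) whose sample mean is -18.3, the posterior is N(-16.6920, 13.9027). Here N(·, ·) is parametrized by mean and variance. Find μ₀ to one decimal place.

μ₀ = -8.7

The posterior mean is a precision-weighted average: μ_n = (τ₀μ₀ + τ_data·x̄)/(τ₀+τ_data), with τ₀=1/σ₀² and τ_data=n/σ².
Here τ₀ = 1/83.0 = 0.012048 and τ_data = 7/116.9 = 0.059880, so τ_n = 0.071928.
Rearranging for μ₀: μ₀ = (μ_n·τ_n − τ_data·x̄)/τ₀ = (-16.6920·0.071928 − 0.059880·-18.3) / 0.012048 = -0.104818/0.012048 ≈ -8.7.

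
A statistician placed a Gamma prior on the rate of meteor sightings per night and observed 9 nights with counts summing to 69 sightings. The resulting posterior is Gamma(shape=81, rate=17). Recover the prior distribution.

A Gamma(α, β) prior (rate parametrization) on a Poisson rate with n observations summing to S gives posterior Gamma(α+S, β+n).
So α = 81 − 69 = 12 and β = 17 − 9 = 8.

Gamma(shape=12, rate=8)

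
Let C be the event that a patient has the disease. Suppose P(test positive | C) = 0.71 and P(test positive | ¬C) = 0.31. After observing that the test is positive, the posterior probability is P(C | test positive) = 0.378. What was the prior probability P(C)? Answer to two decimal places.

P(C) = 0.21

In odds form, posterior odds = prior odds × likelihood ratio, so prior odds = posterior odds ÷ LR.
Posterior odds = 0.378/(1−0.378) = 0.6077. LR = 0.71/0.31 = 2.2903.
Prior odds = 0.6077/2.2903 = 0.2653, so P(C) = 0.2653/(1+0.2653) ≈ 0.21.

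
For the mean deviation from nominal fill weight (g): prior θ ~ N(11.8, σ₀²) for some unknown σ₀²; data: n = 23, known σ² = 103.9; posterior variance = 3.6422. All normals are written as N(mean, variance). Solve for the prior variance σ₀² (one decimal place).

σ₀² = 18.8

For the Normal–Normal model with known σ², precisions add: τ_n = τ₀ + n/σ².
So 1/σ₀² = 1/3.6422 − 23/103.9 = 0.274559 − 0.221367 = 0.053192.
Hence σ₀² = 1/0.053192 ≈ 18.8.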